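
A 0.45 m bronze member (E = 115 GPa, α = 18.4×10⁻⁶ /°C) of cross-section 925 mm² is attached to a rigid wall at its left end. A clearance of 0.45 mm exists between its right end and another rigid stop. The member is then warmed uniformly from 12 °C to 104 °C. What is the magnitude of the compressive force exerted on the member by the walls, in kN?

P ≈ 73.7 kN

Unrestrained expansion: δ_free = αΔT L = 18.4×10⁻⁶ × 92 × 450 = 0.7618 mm.
This exceeds the 0.45 mm gap, so the wall pushes back. The portion of expansion that must be recovered elastically is δ_free − gap = 0.7618 − 0.45 = 0.3118 mm.
That suppressed elongation corresponds to σ = E·Δ/L = 115×10³ × 0.3118/450 = 79.67 MPa.
P = σA = 79.67 × 925 = 73.7 kN.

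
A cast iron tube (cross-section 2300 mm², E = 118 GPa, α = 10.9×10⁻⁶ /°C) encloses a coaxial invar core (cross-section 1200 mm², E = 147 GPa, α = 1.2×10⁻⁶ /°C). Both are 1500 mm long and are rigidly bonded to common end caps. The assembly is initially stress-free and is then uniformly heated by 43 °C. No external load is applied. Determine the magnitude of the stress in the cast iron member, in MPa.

The cast iron has the larger α, so on heating it would change length more than the invar if both were free. The rigid plates force a common final length, so the cast iron is put into compression and the invar into tension, with equal and opposite forces P (no external load).
Compatibility of the two members (thermal + elastic change equal): (α₁ − α₂)ΔT = P·[1/(A₁E₁) + 1/(A₂E₂)].
|α₁ − α₂|·ΔT = 9.7×10⁻⁶ × 43 = 0.0004171.
1/(A₁E₁) + 1/(A₂E₂) = 1/(2300×118×10³) + 1/(1200×147×10³) = 9.354×10⁻⁹ N⁻¹.
P = 0.0004171 / 9.354×10⁻⁹ = 44590 N = 44.59 kN.
σ_{cast iron} = P/A₁ = 44590/2300 = 19.39 MPa, compressive.

σ ≈ 19.4 MPa (compressive)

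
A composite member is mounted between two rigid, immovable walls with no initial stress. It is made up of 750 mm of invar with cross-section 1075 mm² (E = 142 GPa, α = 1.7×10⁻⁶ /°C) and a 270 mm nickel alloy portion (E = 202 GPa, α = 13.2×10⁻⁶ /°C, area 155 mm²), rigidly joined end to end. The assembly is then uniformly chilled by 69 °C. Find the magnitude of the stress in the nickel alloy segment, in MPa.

With the walls removed the bar would change length by δ_free = Σ αᵢΔT Lᵢ = 1.7×10⁻⁶×69×750 + 13.2×10⁻⁶×69×270 = 0.3339 mm.
The walls prevent any net length change, so an axial force P (same in every segment) develops. Compatibility: P · Σ Lᵢ/(AᵢEᵢ) = δ_free.
Σ Lᵢ/(AᵢEᵢ) = 750/(1075×142×10³) + 270/(155×202×10³) = 1.354×10⁻⁵ mm/N.
So P = 0.3339 / 1.354×10⁻⁵ = 24.67 kN, tensile.
σ_{nickel alloy} = P / A = 24670 / 155 = 159.1 MPa.

σ ≈ 159 MPa (tensile)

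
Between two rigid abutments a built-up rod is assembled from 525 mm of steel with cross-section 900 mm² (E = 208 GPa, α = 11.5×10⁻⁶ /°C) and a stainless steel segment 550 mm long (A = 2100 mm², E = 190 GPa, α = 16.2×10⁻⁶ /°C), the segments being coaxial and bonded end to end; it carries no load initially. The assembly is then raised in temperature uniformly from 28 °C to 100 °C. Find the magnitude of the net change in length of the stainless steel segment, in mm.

If the supports were absent, the total length change would be Σ αᵢΔT Lᵢ = 11.5×10⁻⁶×72×525 + 16.2×10⁻⁶×72×550 = 1.076 mm.
The rigid supports impose zero overall length change; the single axial force P common to all segments must satisfy P Σ Lᵢ/(AᵢEᵢ) = δ_free.
Σ Lᵢ/(AᵢEᵢ) = 525/(900×208×10³) + 550/(2100×190×10³) = 4.183×10⁻⁶ mm/N.
P = 1.076 / 4.183×10⁻⁶ = 257300 N = 257.3 kN, compressive.
For the stainless steel segment, free thermal change = 16.2×10⁻⁶×72×550 = 0.6415 mm and elastic change from P = 257300×550/(2100×190×10³) = 0.3547 mm; these oppose, so the net change is 0.287 mm (segment lengthens).

|ΔL| ≈ 0.287 mm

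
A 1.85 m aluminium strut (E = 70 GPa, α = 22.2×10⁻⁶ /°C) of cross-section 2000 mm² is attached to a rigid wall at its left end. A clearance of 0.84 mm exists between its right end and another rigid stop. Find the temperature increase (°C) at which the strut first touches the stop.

Contact occurs when the free expansion equals the gap: αΔT L = 0.84 mm.
So ΔT = g/(αL) = 0.84/(22.2×10⁻⁶ × 1850) = 20.45 °C.

ΔT ≈ 20.5 °C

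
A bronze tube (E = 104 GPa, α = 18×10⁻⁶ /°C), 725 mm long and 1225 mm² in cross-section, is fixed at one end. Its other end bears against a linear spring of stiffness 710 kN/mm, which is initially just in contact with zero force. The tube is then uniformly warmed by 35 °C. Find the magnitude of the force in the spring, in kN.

Free thermal expansion: δ_free = αΔT L = 18×10⁻⁶ × 35 × 725 = 0.4568 mm.
With a force P in the spring, the elastic change of the tube is PL/(AE) and that of the spring is P/k; compatibility requires their sum to equal δ_free.
So P = δ_free / [L/(AE) + 1/k] = 0.4568 / [ 725/(1225×104×10³) + 1/(710×10³) ].
P = 0.4568 / 7.099×10⁻⁶ = 64340 N.

P ≈ 64.3 kN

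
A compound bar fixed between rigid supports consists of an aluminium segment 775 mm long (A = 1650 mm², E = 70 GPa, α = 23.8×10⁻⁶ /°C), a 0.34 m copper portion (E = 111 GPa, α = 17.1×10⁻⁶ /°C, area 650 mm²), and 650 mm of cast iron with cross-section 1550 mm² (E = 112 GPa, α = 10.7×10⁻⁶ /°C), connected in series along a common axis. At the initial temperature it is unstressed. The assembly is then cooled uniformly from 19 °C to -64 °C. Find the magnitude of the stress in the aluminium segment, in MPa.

Free thermal contraction of the whole bar: Σ αᵢΔT Lᵢ = 23.8×10⁻⁶×83×775 + 17.1×10⁻⁶×83×340 + 10.7×10⁻⁶×83×650 = 2.591 mm.
The walls prevent any net length change, so an axial force P (same in every segment) develops. Compatibility: P · Σ Lᵢ/(AᵢEᵢ) = δ_free.
The series flexibility is Σ Lᵢ/(AᵢEᵢ) = 775/(1650×70×10³) + 340/(650×111×10³) + 650/(1550×112×10³) = 1.517×10⁻⁵ mm/N.
So P = 2.591 / 1.517×10⁻⁵ = 170.8 kN, tensile.
σ_{aluminium} = P / A = 170800 / 1650 = 103.5 MPa.

σ ≈ 104 MPa (tensile)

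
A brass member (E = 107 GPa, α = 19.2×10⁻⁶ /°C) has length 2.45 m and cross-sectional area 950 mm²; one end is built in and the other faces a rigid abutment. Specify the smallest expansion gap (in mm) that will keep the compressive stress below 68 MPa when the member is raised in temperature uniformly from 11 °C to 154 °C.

g ≈ 5.17 mm

With no wall the member would lengthen by αΔT L = 19.2×10⁻⁶ × 143 × 2450 = 6.727 mm.
A stress of 68 MPa corresponds to the wall pushing the member back by σL/E = 68×2450/(107×10³) = 1.557 mm.
So the gap has to take up the difference, g_min = δ_free − σL/E = 6.727 − 1.557 = 5.17 mm.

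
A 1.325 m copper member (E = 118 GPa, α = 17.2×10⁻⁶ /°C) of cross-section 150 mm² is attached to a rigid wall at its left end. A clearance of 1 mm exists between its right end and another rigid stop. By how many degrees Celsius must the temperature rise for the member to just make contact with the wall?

The gap closes when αΔT L = 1 mm, since the member is still unstressed at that instant.
So ΔT = g/(αL) = 1/(17.2×10⁻⁶ × 1325) = 43.88 °C.

ΔT ≈ 43.9 °C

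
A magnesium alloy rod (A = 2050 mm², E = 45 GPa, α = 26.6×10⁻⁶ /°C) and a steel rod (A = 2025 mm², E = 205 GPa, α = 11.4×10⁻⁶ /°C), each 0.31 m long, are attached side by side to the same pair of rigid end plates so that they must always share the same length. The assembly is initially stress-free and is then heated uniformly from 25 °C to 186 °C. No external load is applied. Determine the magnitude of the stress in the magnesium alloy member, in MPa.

σ ≈ 90.1 MPa (compressive)

The magnesium alloy has the larger α, so on heating it would change length more than the steel if both were free. The rigid plates force a common final length, so the magnesium alloy is put into compression and the steel into tension, with equal and opposite forces P (no external load).
Equating the net (thermal + elastic) strains gives |α₁ − α₂|·ΔT = P·[1/(A₁E₁) + 1/(A₂E₂)].
|α₁ − α₂|·ΔT = 15.2×10⁻⁶ × 161 = 0.002447.
1/(A₁E₁) + 1/(A₂E₂) = 1/(2050×45×10³) + 1/(2025×205×10³) = 1.325×10⁻⁸ N⁻¹.
P = 0.002447 / 1.325×10⁻⁸ = 184700 N = 184.7 kN.
σ_{magnesium alloy} = P/A₁ = 184700/2050 = 90.1 MPa, compressive.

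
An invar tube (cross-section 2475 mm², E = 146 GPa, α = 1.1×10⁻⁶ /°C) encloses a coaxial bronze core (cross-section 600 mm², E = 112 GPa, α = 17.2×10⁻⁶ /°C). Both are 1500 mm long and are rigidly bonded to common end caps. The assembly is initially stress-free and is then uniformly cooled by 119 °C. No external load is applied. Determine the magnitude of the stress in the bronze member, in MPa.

σ ≈ 181 MPa (tensile)

Both members must finish at the same length. With the larger α, the bronze tends to over-contract; the plates restrain it, putting the bronze in tension and the invar in compression. With no external load the two internal forces are equal and opposite, magnitude P.
Equating the net (thermal + elastic) strains gives |α₁ − α₂|·ΔT = P·[1/(A₁E₁) + 1/(A₂E₂)].
|α₁ − α₂|·ΔT = 16.1×10⁻⁶ × 119 = 0.001916.
1/(A₁E₁) + 1/(A₂E₂) = 1/(2475×146×10³) + 1/(600×112×10³) = 1.765×10⁻⁸ N⁻¹.
P = 0.001916 / 1.765×10⁻⁸ = 108600 N = 108.6 kN.
σ_{bronze} = P/A₂ = 108600/600 = 180.9 MPa, tensile.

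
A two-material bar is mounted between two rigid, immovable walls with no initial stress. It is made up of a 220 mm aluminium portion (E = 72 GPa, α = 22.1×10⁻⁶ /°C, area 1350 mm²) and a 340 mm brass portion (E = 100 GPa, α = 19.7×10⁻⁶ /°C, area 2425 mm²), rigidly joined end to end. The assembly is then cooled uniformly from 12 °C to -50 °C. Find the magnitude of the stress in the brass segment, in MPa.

With the walls removed the bar would change length by δ_free = Σ αᵢΔT Lᵢ = 22.1×10⁻⁶×62×220 + 19.7×10⁻⁶×62×340 = 0.7167 mm.
The walls prevent any net length change, so an axial force P (same in every segment) develops. Compatibility: P · Σ Lᵢ/(AᵢEᵢ) = δ_free.
Σ Lᵢ/(AᵢEᵢ) = 220/(1350×72×10³) + 340/(2425×100×10³) = 3.665×10⁻⁶ mm/N.
Hence P = δ_free / Σ(L/AE) = 0.7167/3.665×10⁻⁶ = 195.5 kN (tensile).
σ_{brass} = P / A = 195500 / 2425 = 80.63 MPa.

σ ≈ 80.6 MPa (tensile)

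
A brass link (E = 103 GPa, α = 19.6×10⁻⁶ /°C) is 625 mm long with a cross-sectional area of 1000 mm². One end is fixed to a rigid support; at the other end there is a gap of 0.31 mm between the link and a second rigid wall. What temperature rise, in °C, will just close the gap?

ΔT ≈ 25.3 °C

Contact occurs when the free expansion equals the gap: αΔT L = 0.31 mm.
ΔT = 0.31 / (19.6×10⁻⁶ × 625) = 25.31 °C.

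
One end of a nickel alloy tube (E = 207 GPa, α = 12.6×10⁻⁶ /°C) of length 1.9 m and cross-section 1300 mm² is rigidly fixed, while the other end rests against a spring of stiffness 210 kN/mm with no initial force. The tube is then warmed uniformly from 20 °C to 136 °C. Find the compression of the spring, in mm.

Free thermal expansion: δ_free = αΔT L = 12.6×10⁻⁶ × 116 × 1900 = 2.777 mm.
With a force P in the spring, the elastic change of the tube is PL/(AE) and that of the spring is P/k; compatibility requires their sum to equal δ_free.
P [ L/(AE) + 1/k ] = δ_free → P [ 1900/(1300×207×10³) + 1/(210×10³) ] = 2.777.
P = 2.777 / 1.182×10⁻⁵ = 234900 N.
Spring compression = P/k = 234900/(210×10³) = 1.119 mm.

δ ≈ 1.12 mm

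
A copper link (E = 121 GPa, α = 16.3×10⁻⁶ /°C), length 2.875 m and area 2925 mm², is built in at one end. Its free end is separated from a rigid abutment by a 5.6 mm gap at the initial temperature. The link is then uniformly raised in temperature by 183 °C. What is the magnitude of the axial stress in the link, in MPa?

If the wall were absent the link would grow by αΔT L = 16.3×10⁻⁶ × 183 × 2875 = 8.576 mm.
After closing the 5.6 mm clearance, 8.576 − 5.6 = 2.976 mm of expansion remains to be suppressed by the wall.
Compatibility: PL/(AE) = 2.976 mm, so σ = P/A = E × (2.976/2875) = 125.2 MPa.

σ ≈ 125 MPa (compressive)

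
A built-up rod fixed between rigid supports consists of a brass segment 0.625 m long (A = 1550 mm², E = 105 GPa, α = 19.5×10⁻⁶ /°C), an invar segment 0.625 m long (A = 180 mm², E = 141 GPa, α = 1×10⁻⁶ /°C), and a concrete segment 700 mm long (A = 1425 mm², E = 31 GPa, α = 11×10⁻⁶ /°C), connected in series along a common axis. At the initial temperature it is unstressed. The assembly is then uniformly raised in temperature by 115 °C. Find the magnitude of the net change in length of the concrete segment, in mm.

If the supports were absent, the total length change would be Σ αᵢΔT Lᵢ = 19.5×10⁻⁶×115×625 + 1×10⁻⁶×115×625 + 11×10⁻⁶×115×700 = 2.359 mm.
The walls prevent any net length change, so an axial force P (same in every segment) develops. Compatibility: P · Σ Lᵢ/(AᵢEᵢ) = δ_free.
The series flexibility is Σ Lᵢ/(AᵢEᵢ) = 625/(1550×105×10³) + 625/(180×141×10³) + 700/(1425×31×10³) = 4.431×10⁻⁵ mm/N.
Hence P = δ_free / Σ(L/AE) = 2.359/4.431×10⁻⁵ = 53.23 kN (compressive).
For the concrete segment, free thermal change = 11×10⁻⁶×115×700 = 0.8855 mm and elastic change from P = 53230×700/(1425×31×10³) = 0.8436 mm; these oppose, so the net change is 0.0419 mm (segment lengthens).

|ΔL| ≈ 0.0419 mm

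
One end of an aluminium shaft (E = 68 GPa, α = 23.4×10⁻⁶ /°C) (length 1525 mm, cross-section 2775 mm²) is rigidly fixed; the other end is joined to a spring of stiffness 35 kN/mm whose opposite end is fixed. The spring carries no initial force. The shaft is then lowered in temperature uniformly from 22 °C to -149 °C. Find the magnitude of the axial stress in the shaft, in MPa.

If the spring were absent the shaft would shorten by αΔT L = 23.4×10⁻⁶ × 171 × 1525 = 6.102 mm.
With a force P in the spring, the elastic change of the shaft is PL/(AE) and that of the spring is P/k; compatibility requires their sum to equal δ_free.
P [ L/(AE) + 1/k ] = δ_free → P [ 1525/(2775×68×10³) + 1/(35×10³) ] = 6.102.
P = 6.102 / 3.665×10⁻⁵ = 166500 N.
σ = P/A = 166500/2775 = 59.99 MPa.

σ ≈ 60 MPa (tensile)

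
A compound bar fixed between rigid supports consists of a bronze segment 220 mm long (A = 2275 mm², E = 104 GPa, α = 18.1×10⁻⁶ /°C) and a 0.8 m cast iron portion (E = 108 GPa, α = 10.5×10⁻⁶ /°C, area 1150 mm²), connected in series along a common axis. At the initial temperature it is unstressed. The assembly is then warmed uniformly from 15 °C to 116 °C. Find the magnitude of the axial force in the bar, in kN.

Free thermal expansion of the whole bar: Σ αᵢΔT Lᵢ = 18.1×10⁻⁶×101×220 + 10.5×10⁻⁶×101×800 = 1.251 mm.
The rigid supports impose zero overall length change; the single axial force P common to all segments must satisfy P Σ Lᵢ/(AᵢEᵢ) = δ_free.
Σ Lᵢ/(AᵢEᵢ) = 220/(2275×104×10³) + 800/(1150×108×10³) = 7.371×10⁻⁶ mm/N.
So P = 1.251 / 7.371×10⁻⁶ = 169.7 kN, compressive.

P ≈ 170 kN (compressive)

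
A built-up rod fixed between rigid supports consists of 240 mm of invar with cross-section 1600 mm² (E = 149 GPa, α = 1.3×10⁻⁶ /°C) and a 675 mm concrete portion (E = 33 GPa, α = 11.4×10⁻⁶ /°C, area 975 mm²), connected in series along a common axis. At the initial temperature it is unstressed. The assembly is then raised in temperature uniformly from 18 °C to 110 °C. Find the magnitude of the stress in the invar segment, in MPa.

σ ≈ 20.9 MPa (compressive)

If the supports were absent, the total length change would be Σ αᵢΔT Lᵢ = 1.3×10⁻⁶×92×240 + 11.4×10⁻⁶×92×675 = 0.7366 mm.
The rigid supports impose zero overall length change; the single axial force P common to all segments must satisfy P Σ Lᵢ/(AᵢEᵢ) = δ_free.
The series flexibility is Σ Lᵢ/(AᵢEᵢ) = 240/(1600×149×10³) + 675/(975×33×10³) = 2.199×10⁻⁵ mm/N.
So P = 0.7366 / 2.199×10⁻⁵ = 33.51 kN, compressive.
σ_{invar} = P / A = 33510 / 1600 = 20.94 MPa.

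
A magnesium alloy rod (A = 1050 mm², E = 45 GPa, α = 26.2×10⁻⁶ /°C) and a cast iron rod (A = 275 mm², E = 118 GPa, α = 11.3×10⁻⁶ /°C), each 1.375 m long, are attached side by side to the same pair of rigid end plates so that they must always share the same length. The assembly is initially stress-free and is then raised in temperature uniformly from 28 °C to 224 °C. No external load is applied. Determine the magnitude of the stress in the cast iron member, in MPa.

σ ≈ 204 MPa (tensile)

The magnesium alloy has the larger α, so on heating it would change length more than the cast iron if both were free. The rigid plates force a common final length, so the magnesium alloy is put into compression and the cast iron into tension, with equal and opposite forces P (no external load).
Equating the net (thermal + elastic) strains gives |α₁ − α₂|·ΔT = P·[1/(A₁E₁) + 1/(A₂E₂)].
|α₁ − α₂|·ΔT = 14.9×10⁻⁶ × 196 = 0.00292.
1/(A₁E₁) + 1/(A₂E₂) = 1/(1050×45×10³) + 1/(275×118×10³) = 5.198×10⁻⁸ N⁻¹.
P = 0.00292 / 5.198×10⁻⁸ = 56180 N = 56.18 kN.
σ_{cast iron} = P/A₂ = 56180/275 = 204.3 MPa, tensile.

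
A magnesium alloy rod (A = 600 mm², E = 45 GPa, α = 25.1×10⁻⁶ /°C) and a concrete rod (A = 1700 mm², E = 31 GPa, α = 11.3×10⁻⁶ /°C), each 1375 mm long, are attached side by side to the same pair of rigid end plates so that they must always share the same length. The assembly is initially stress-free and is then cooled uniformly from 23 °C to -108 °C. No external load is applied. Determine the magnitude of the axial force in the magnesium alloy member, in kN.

P ≈ 32.3 kN (tensile in the magnesium alloy)

Both members must finish at the same length. With the larger α, the magnesium alloy tends to over-contract; the plates restrain it, putting the magnesium alloy in tension and the concrete in compression. With no external load the two internal forces are equal and opposite, magnitude P.
Setting the final lengths equal and cancelling L: (α₁ − α₂)ΔT = P/(A₁E₁) + P/(A₂E₂).
|α₁ − α₂|·ΔT = 13.8×10⁻⁶ × 131 = 0.001808.
1/(A₁E₁) + 1/(A₂E₂) = 1/(600×45×10³) + 1/(1700×31×10³) = 5.601×10⁻⁸ N⁻¹.
So P = 0.001808 / 5.601×10⁻⁸ = 32.28 kN.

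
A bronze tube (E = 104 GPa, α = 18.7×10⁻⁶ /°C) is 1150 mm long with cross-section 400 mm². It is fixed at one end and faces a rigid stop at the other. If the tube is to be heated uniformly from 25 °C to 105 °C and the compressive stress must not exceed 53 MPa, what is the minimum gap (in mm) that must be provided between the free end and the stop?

With no wall the tube would lengthen by αΔT L = 18.7×10⁻⁶ × 80 × 1150 = 1.72 mm.
At the allowable stress the elastic shortening the wall may impose is σL/E = 53 × 1150 / (104×10³) = 0.5861 mm.
So the gap has to take up the difference, g_min = δ_free − σL/E = 1.72 − 0.5861 = 1.134 mm.

g ≈ 1.13 mm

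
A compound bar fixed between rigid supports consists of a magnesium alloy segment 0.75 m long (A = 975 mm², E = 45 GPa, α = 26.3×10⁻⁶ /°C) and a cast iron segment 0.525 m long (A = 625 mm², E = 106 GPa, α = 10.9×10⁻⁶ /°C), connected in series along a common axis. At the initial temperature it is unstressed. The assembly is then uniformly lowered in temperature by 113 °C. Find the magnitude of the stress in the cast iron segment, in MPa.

σ ≈ 184 MPa (tensile)

With the walls removed the bar would change length by δ_free = Σ αᵢΔT Lᵢ = 26.3×10⁻⁶×113×750 + 10.9×10⁻⁶×113×525 = 2.876 mm.
Since the ends are fixed, an axial force P builds up, equal in every segment, with P · Σ Lᵢ/(AᵢEᵢ) = δ_free.
Σ Lᵢ/(AᵢEᵢ) = 750/(975×45×10³) + 525/(625×106×10³) = 2.502×10⁻⁵ mm/N.
So P = 2.876 / 2.502×10⁻⁵ = 114.9 kN, tensile.
σ_{cast iron} = P / A = 114900 / 625 = 183.9 MPa.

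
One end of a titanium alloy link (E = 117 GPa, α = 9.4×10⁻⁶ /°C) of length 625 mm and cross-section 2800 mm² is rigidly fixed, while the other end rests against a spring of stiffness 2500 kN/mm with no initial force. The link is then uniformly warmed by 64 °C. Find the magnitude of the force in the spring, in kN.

If the spring were absent the link would lengthen by αΔT L = 9.4×10⁻⁶ × 64 × 625 = 0.376 mm.
Let P be the compressive force at the spring. The link shortens elastically by PL/(AE) and the spring compresses by P/k; together these equal δ_free.
So P = δ_free / [L/(AE) + 1/k] = 0.376 / [ 625/(2800×117×10³) + 1/(2500×10³) ].
P = 0.376 / 2.308×10⁻⁶ = 162900 N.

P ≈ 163 kN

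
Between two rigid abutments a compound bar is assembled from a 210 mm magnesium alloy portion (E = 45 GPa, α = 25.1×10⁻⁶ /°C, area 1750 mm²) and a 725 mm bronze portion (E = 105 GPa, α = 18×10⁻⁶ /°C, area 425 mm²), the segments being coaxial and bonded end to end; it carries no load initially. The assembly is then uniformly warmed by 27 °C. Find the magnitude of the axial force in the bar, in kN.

With the walls removed the bar would change length by δ_free = Σ αᵢΔT Lᵢ = 25.1×10⁻⁶×27×210 + 18×10⁻⁶×27×725 = 0.4947 mm.
The rigid supports impose zero overall length change; the single axial force P common to all segments must satisfy P Σ Lᵢ/(AᵢEᵢ) = δ_free.
The series flexibility is Σ Lᵢ/(AᵢEᵢ) = 210/(1750×45×10³) + 725/(425×105×10³) = 1.891×10⁻⁵ mm/N.
So P = 0.4947 / 1.891×10⁻⁵ = 26.15 kN, compressive.

P ≈ 26.2 kN (compressive)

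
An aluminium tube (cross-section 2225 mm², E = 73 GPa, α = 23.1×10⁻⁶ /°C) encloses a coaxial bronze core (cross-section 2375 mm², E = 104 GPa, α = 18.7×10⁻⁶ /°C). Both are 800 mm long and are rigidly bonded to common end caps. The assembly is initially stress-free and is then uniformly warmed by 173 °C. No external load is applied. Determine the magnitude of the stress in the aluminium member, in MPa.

The aluminium has the larger α, so on heating it would change length more than the bronze if both were free. The rigid plates force a common final length, so the aluminium is put into compression and the bronze into tension, with equal and opposite forces P (no external load).
Setting the final lengths equal and cancelling L: (α₁ − α₂)ΔT = P/(A₁E₁) + P/(A₂E₂).
|α₁ − α₂|·ΔT = 4.4×10⁻⁶ × 173 = 0.0007612.
1/(A₁E₁) + 1/(A₂E₂) = 1/(2225×73×10³) + 1/(2375×104×10³) = 1.021×10⁻⁸ N⁻¹.
P = 0.0007612 / 1.021×10⁻⁸ = 74590 N = 74.59 kN.
σ_{aluminium} = P/A₁ = 74590/2225 = 33.52 MPa, compressive.

σ ≈ 33.5 MPa (compressive)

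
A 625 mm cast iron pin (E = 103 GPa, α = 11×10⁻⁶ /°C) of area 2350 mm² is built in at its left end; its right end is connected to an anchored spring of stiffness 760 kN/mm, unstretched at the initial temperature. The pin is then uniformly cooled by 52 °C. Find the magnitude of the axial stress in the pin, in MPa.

σ ≈ 39 MPa (tensile)

The unrestrained thermal change is αΔT L = 11×10⁻⁶ × 52 × 625 = 0.3575 mm.
With a force P in the spring, the elastic change of the pin is PL/(AE) and that of the spring is P/k; compatibility requires their sum to equal δ_free.
So P = δ_free / [L/(AE) + 1/k] = 0.3575 / [ 625/(2350×103×10³) + 1/(760×10³) ].
P = 0.3575 / 3.898×10⁻⁶ = 91720 N.
σ = P/A = 91720/2350 = 39.03 MPa.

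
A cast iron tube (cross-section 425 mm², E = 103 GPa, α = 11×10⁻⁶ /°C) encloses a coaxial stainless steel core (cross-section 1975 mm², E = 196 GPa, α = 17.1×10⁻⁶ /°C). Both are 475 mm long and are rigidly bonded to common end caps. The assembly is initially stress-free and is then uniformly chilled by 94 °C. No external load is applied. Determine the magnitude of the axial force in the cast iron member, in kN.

P ≈ 22.6 kN (compressive in the cast iron)

Both members must finish at the same length. With the larger α, the stainless steel tends to over-contract; the plates restrain it, putting the stainless steel in tension and the cast iron in compression. With no external load the two internal forces are equal and opposite, magnitude P.
Compatibility of the two members (thermal + elastic change equal): (α₁ − α₂)ΔT = P·[1/(A₁E₁) + 1/(A₂E₂)].
|α₁ − α₂|·ΔT = 6.1×10⁻⁶ × 94 = 0.0005734.
1/(A₁E₁) + 1/(A₂E₂) = 1/(425×103×10³) + 1/(1975×196×10³) = 2.543×10⁻⁸ N⁻¹.
So P = 0.0005734 / 2.543×10⁻⁸ = 22.55 kN.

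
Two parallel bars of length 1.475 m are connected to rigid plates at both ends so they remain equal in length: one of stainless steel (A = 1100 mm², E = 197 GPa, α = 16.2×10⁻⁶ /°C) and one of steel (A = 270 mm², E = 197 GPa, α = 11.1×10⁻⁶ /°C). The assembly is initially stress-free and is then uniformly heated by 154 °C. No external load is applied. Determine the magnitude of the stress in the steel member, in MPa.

σ ≈ 124 MPa (tensile)

The stainless steel has the larger α, so on heating it would change length more than the steel if both were free. The rigid plates force a common final length, so the stainless steel is put into compression and the steel into tension, with equal and opposite forces P (no external load).
Equating the net (thermal + elastic) strains gives |α₁ − α₂|·ΔT = P·[1/(A₁E₁) + 1/(A₂E₂)].
|α₁ − α₂|·ΔT = 5.1×10⁻⁶ × 154 = 0.0007854.
1/(A₁E₁) + 1/(A₂E₂) = 1/(1100×197×10³) + 1/(270×197×10³) = 2.342×10⁻⁸ N⁻¹.
So P = 0.0007854 / 2.342×10⁻⁸ = 33.54 kN.
σ_{steel} = P/A₂ = 33540/270 = 124.2 MPa, tensile.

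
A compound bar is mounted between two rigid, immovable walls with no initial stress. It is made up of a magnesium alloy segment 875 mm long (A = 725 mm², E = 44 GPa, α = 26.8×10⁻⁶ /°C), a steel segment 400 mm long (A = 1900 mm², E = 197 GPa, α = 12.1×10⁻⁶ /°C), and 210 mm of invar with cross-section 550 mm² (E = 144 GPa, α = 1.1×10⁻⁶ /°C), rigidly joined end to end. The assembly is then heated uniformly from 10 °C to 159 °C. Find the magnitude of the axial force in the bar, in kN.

P ≈ 136 kN (compressive)

If the supports were absent, the total length change would be Σ αᵢΔT Lᵢ = 26.8×10⁻⁶×149×875 + 12.1×10⁻⁶×149×400 + 1.1×10⁻⁶×149×210 = 4.25 mm.
The walls prevent any net length change, so an axial force P (same in every segment) develops. Compatibility: P · Σ Lᵢ/(AᵢEᵢ) = δ_free.
Σ Lᵢ/(AᵢEᵢ) = 875/(725×44×10³) + 400/(1900×197×10³) + 210/(550×144×10³) = 3.115×10⁻⁵ mm/N.
P = 4.25 / 3.115×10⁻⁵ = 136400 N = 136.4 kN, compressive.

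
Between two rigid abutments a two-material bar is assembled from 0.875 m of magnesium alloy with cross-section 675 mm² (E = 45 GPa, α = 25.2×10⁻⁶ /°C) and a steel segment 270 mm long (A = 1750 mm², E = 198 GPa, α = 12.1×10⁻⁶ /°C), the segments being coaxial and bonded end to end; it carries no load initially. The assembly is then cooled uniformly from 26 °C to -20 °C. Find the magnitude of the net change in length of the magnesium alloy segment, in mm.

|ΔL| ≈ 0.12 mm

If the supports were absent, the total length change would be Σ αᵢΔT Lᵢ = 25.2×10⁻⁶×46×875 + 12.1×10⁻⁶×46×270 = 1.165 mm.
Since the ends are fixed, an axial force P builds up, equal in every segment, with P · Σ Lᵢ/(AᵢEᵢ) = δ_free.
The series flexibility is Σ Lᵢ/(AᵢEᵢ) = 875/(675×45×10³) + 270/(1750×198×10³) = 2.959×10⁻⁵ mm/N.
So P = 1.165 / 2.959×10⁻⁵ = 39.36 kN, tensile.
For the magnesium alloy segment, free thermal change = 25.2×10⁻⁶×46×875 = 1.014 mm and elastic change from P = 39360×875/(675×45×10³) = 1.134 mm; these oppose, so the net change is 0.12 mm (segment lengthens).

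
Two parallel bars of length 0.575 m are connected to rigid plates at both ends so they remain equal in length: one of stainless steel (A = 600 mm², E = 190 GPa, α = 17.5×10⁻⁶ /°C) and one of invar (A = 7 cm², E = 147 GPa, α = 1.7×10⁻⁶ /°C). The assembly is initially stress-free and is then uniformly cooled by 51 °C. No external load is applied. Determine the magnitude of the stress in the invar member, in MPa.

Both members must finish at the same length. With the larger α, the stainless steel tends to over-contract; the plates restrain it, putting the stainless steel in tension and the invar in compression. With no external load the two internal forces are equal and opposite, magnitude P.
Setting the final lengths equal and cancelling L: (α₁ − α₂)ΔT = P/(A₁E₁) + P/(A₂E₂).
|α₁ − α₂|·ΔT = 15.8×10⁻⁶ × 51 = 0.0008058.
1/(A₁E₁) + 1/(A₂E₂) = 1/(600×190×10³) + 1/(700×147×10³) = 1.849×10⁻⁸ N⁻¹.
So P = 0.0008058 / 1.849×10⁻⁸ = 43.58 kN.
σ_{invar} = P/A₂ = 43580/700 = 62.26 MPa, compressive.

σ ≈ 62.3 MPa (compressive)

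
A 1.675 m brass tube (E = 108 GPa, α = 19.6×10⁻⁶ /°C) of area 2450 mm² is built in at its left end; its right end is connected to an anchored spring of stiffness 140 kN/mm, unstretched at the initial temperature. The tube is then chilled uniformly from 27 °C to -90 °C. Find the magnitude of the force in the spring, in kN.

If the spring were absent the tube would shorten by αΔT L = 19.6×10⁻⁶ × 117 × 1675 = 3.841 mm.
With a force P in the spring, the elastic change of the tube is PL/(AE) and that of the spring is P/k; compatibility requires their sum to equal δ_free.
P [ L/(AE) + 1/k ] = δ_free → P [ 1675/(2450×108×10³) + 1/(140×10³) ] = 3.841.
P = 3.841 / 1.347×10⁻⁵ = 285100 N.

P ≈ 285 kN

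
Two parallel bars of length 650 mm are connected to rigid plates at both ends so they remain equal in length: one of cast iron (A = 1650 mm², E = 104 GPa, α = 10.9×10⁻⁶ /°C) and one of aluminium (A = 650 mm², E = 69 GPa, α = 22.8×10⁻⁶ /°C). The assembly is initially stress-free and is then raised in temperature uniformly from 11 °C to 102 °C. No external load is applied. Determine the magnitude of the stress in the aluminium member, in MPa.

Equilibrium of a rigid end plate with no external load gives equal and opposite internal forces ±P in the two members. Since α_{aluminium} > α_{cast iron}, heating drives the aluminium into compression and the cast iron into tension.
Compatibility of the two members (thermal + elastic change equal): (α₁ − α₂)ΔT = P·[1/(A₁E₁) + 1/(A₂E₂)].
|α₁ − α₂|·ΔT = 11.9×10⁻⁶ × 91 = 0.001083.
1/(A₁E₁) + 1/(A₂E₂) = 1/(1650×104×10³) + 1/(650×69×10³) = 2.812×10⁻⁸ N⁻¹.
P = 0.001083 / 2.812×10⁻⁸ = 38500 N = 38.5 kN.
σ_{aluminium} = P/A₂ = 38500/650 = 59.24 MPa, compressive.

σ ≈ 59.2 MPa (compressive)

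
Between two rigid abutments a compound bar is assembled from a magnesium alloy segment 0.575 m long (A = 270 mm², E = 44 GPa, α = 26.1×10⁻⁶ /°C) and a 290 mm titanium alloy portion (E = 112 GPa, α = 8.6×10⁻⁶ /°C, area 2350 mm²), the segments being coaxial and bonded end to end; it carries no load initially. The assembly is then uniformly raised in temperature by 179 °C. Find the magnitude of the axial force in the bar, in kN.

P ≈ 63.3 kN (compressive)

If the supports were absent, the total length change would be Σ αᵢΔT Lᵢ = 26.1×10⁻⁶×179×575 + 8.6×10⁻⁶×179×290 = 3.133 mm.
The walls prevent any net length change, so an axial force P (same in every segment) develops. Compatibility: P · Σ Lᵢ/(AᵢEᵢ) = δ_free.
The series flexibility is Σ Lᵢ/(AᵢEᵢ) = 575/(270×44×10³) + 290/(2350×112×10³) = 4.95×10⁻⁵ mm/N.
Hence P = δ_free / Σ(L/AE) = 3.133/4.95×10⁻⁵ = 63.29 kN (compressive).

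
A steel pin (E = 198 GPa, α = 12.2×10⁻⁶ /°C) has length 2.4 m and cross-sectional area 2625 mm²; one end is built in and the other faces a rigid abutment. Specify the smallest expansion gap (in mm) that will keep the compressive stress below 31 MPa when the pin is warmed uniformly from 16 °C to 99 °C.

With no wall the pin would lengthen by αΔT L = 12.2×10⁻⁶ × 83 × 2400 = 2.43 mm.
A stress of 31 MPa corresponds to the wall pushing the pin back by σL/E = 31×2400/(198×10³) = 0.3758 mm.
The gap must absorb the remainder: g_min = 2.43 − 0.3758 = 2.054 mm.

g ≈ 2.05 mm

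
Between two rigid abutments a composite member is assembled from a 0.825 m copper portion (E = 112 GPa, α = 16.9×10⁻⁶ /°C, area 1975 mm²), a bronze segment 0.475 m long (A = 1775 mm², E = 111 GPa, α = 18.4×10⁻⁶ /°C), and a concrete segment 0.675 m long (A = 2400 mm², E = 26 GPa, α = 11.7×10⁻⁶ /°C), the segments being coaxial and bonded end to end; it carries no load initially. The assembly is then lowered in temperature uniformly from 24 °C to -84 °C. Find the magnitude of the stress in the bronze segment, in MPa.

With the walls removed the bar would change length by δ_free = Σ αᵢΔT Lᵢ = 16.9×10⁻⁶×108×825 + 18.4×10⁻⁶×108×475 + 11.7×10⁻⁶×108×675 = 3.303 mm.
The rigid supports impose zero overall length change; the single axial force P common to all segments must satisfy P Σ Lᵢ/(AᵢEᵢ) = δ_free.
Σ Lᵢ/(AᵢEᵢ) = 825/(1975×112×10³) + 475/(1775×111×10³) + 675/(2400×26×10³) = 1.696×10⁻⁵ mm/N.
P = 3.303 / 1.696×10⁻⁵ = 194800 N = 194.8 kN, tensile.
σ_{bronze} = P / A = 194800 / 1775 = 109.7 MPa.

σ ≈ 110 MPa (tensile)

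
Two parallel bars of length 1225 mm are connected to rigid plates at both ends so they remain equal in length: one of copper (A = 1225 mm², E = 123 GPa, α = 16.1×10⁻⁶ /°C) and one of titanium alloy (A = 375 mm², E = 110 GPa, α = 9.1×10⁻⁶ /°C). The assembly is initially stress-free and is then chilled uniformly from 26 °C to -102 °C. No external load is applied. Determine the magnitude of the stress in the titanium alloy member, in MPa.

σ ≈ 77.4 MPa (compressive)

Equilibrium of a rigid end plate with no external load gives equal and opposite internal forces ±P in the two members. Since α_{copper} > α_{titanium alloy}, cooling drives the copper into tension and the titanium alloy into compression.
Compatibility of the two members (thermal + elastic change equal): (α₁ − α₂)ΔT = P·[1/(A₁E₁) + 1/(A₂E₂)].
|α₁ − α₂|·ΔT = 7×10⁻⁶ × 128 = 0.000896.
1/(A₁E₁) + 1/(A₂E₂) = 1/(1225×123×10³) + 1/(375×110×10³) = 3.088×10⁻⁸ N⁻¹.
So P = 0.000896 / 3.088×10⁻⁸ = 29.02 kN.
σ_{titanium alloy} = P/A₂ = 29020/375 = 77.38 MPa, compressive.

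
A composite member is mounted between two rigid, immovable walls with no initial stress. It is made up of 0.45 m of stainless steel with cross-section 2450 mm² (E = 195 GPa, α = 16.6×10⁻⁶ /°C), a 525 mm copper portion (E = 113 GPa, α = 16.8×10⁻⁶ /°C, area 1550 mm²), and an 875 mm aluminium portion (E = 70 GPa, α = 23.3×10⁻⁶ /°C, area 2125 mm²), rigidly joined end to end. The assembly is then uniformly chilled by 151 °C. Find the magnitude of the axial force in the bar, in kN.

With the walls removed the bar would change length by δ_free = Σ αᵢΔT Lᵢ = 16.6×10⁻⁶×151×450 + 16.8×10⁻⁶×151×525 + 23.3×10⁻⁶×151×875 = 5.538 mm.
The walls prevent any net length change, so an axial force P (same in every segment) develops. Compatibility: P · Σ Lᵢ/(AᵢEᵢ) = δ_free.
The series flexibility is Σ Lᵢ/(AᵢEᵢ) = 450/(2450×195×10³) + 525/(1550×113×10³) + 875/(2125×70×10³) = 9.822×10⁻⁶ mm/N.
Hence P = δ_free / Σ(L/AE) = 5.538/9.822×10⁻⁶ = 563.9 kN (tensile).

P ≈ 564 kN (tensile)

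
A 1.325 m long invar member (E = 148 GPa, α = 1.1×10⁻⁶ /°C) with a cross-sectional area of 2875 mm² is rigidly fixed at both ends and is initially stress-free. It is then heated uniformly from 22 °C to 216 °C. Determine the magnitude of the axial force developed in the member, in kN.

The ends cannot move, so σ = EαΔT = 148×10³ × 1.1×10⁻⁶ × 194 = 31.58 MPa.
Then P = σA = 31.58 × 2875 mm² = 90.8 kN, compressive.

P ≈ 90.8 kN (compressive)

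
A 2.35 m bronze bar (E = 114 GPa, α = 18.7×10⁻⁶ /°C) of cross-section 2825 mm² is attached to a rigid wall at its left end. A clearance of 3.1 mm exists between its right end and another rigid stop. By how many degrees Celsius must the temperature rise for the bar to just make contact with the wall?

Contact occurs when the free expansion equals the gap: αΔT L = 3.1 mm.
So ΔT = g/(αL) = 3.1/(18.7×10⁻⁶ × 2350) = 70.54 °C.

ΔT ≈ 70.5 °C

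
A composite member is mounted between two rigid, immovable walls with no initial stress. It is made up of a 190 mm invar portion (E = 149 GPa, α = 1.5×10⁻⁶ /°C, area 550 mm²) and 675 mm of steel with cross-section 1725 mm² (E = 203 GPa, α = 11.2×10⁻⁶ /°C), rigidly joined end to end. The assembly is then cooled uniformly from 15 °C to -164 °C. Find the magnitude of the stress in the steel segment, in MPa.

σ ≈ 192 MPa (tensile)

Free thermal contraction of the whole bar: Σ αᵢΔT Lᵢ = 1.5×10⁻⁶×179×190 + 11.2×10⁻⁶×179×675 = 1.404 mm.
The rigid supports impose zero overall length change; the single axial force P common to all segments must satisfy P Σ Lᵢ/(AᵢEᵢ) = δ_free.
The series flexibility is Σ Lᵢ/(AᵢEᵢ) = 190/(550×149×10³) + 675/(1725×203×10³) = 4.246×10⁻⁶ mm/N.
P = 1.404 / 4.246×10⁻⁶ = 330700 N = 330.7 kN, tensile.
σ_{steel} = P / A = 330700 / 1725 = 191.7 MPa.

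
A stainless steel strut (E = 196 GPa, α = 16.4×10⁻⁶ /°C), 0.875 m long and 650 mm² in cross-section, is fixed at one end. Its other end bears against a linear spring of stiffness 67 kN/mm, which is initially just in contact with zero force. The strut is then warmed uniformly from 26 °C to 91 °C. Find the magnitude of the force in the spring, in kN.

If the spring were absent the strut would lengthen by αΔT L = 16.4×10⁻⁶ × 65 × 875 = 0.9327 mm.
Let P be the compressive force at the spring. The strut shortens elastically by PL/(AE) and the spring compresses by P/k; together these equal δ_free.
So P = δ_free / [L/(AE) + 1/k] = 0.9327 / [ 875/(650×196×10³) + 1/(67×10³) ].
P = 0.9327 / 2.179×10⁻⁵ = 42800 N.

P ≈ 42.8 kN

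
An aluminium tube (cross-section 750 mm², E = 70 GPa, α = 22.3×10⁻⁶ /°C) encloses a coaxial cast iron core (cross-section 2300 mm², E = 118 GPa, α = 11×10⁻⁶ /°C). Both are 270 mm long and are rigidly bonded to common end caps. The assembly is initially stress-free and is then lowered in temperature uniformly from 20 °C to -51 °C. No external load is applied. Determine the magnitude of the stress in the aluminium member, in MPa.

σ ≈ 47.1 MPa (tensile)

Equilibrium of a rigid end plate with no external load gives equal and opposite internal forces ±P in the two members. Since α_{aluminium} > α_{cast iron}, cooling drives the aluminium into tension and the cast iron into compression.
Setting the final lengths equal and cancelling L: (α₁ − α₂)ΔT = P/(A₁E₁) + P/(A₂E₂).
|α₁ − α₂|·ΔT = 11.3×10⁻⁶ × 71 = 0.0008023.
1/(A₁E₁) + 1/(A₂E₂) = 1/(750×70×10³) + 1/(2300×118×10³) = 2.273×10⁻⁸ N⁻¹.
So P = 0.0008023 / 2.273×10⁻⁸ = 35.29 kN.
σ_{aluminium} = P/A₁ = 35290/750 = 47.06 MPa, tensile.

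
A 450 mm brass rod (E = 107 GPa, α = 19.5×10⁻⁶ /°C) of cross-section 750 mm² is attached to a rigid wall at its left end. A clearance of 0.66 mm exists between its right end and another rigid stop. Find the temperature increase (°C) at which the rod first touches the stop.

Contact occurs when the free expansion equals the gap: αΔT L = 0.66 mm.
So ΔT = g/(αL) = 0.66/(19.5×10⁻⁶ × 450) = 75.21 °C.

ΔT ≈ 75.2 °C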